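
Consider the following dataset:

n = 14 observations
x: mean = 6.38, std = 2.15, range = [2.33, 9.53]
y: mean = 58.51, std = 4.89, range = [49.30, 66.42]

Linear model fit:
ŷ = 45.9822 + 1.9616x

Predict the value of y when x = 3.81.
ŷ = 53.4559

x = 3.81 lies inside the observed range [2.33, 9.53], so the fitted equation applies directly:

ŷ = 45.9822 + 1.9616 × 3.81
ŷ = 45.9822 + 7.4737
ŷ = 53.4559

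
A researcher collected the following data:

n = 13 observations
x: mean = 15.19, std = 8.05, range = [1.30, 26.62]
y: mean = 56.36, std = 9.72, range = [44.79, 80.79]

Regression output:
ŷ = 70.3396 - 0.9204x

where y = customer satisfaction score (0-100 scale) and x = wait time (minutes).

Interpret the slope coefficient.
An increase of one minute in wait time is associated with a 0.9204 points decrease in predicted satisfaction score.

The slope β₁ = -0.9204 gives the rate at which the fitted satisfaction score changes with wait time.

Interpretation:
- Wait time up by 1 minute → predicted satisfaction score decreases by 0.9204 points
- The effect is assumed constant over the observed range of x (linearity)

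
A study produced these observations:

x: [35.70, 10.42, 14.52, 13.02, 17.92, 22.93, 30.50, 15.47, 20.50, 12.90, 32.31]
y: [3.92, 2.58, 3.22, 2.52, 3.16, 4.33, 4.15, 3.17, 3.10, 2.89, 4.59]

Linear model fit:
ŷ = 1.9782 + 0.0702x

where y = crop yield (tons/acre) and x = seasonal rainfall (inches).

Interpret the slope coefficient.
For each additional inch of rainfall, predicted crop yield increases by approximately 0.0702 tons/acre.

β₁ = 0.0702 is the change in predicted crop yield (tons/acre) per additional inch of rainfall.

Interpretation:
- Rainfall up by 1 inch → predicted crop yield increases by 0.0702 tons/acre
- This is a linear approximation: the same per-unit change is assumed across the whole observed x range

(β₀ = 1.9782 is the fitted value at x = 0 and is not part of the slope interpretation.)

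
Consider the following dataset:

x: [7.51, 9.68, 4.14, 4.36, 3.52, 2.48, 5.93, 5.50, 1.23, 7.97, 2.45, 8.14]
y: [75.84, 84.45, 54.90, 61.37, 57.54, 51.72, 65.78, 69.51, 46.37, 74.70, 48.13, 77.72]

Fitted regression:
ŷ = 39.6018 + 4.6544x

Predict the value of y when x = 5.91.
ŷ = 67.1093

x = 5.91 lies inside the observed range [1.23, 9.68], so the fitted equation applies directly:

ŷ = 39.6018 + 4.6544 × 5.91
ŷ = 39.6018 + 27.5075
ŷ = 67.1093

This is a point prediction; actual observations scatter around it by roughly the residual standard deviation.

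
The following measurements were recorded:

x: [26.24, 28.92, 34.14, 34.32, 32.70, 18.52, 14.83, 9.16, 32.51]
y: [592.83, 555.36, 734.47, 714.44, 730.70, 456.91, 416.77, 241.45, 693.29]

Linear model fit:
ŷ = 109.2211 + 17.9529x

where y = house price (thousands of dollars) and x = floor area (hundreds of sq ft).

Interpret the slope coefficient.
On average, house price is about 17.9529 thousand dollars higher for every extra hundred sq ft of floor area.

β₁ = 17.9529 is the change in predicted house price (thousand dollars) per additional hundred sq ft of floor area.

Interpretation:
- Floor area up by 1 hundred sq ft → predicted house price increases by 17.9529 thousand dollars
- This is a linear approximation: the same per-unit change is assumed across the whole observed x range
- The sign (+) gives the direction; the magnitude 17.9529 gives the size of the effect per hundred sq ft

(β₀ = 109.2211 is the fitted value at x = 0 and is not part of the slope interpretation.)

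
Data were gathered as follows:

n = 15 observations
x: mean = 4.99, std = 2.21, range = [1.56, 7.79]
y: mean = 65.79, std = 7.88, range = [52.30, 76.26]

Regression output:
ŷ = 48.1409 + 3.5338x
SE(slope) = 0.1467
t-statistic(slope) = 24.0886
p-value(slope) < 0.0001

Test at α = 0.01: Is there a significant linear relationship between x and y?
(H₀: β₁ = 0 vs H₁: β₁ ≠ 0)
Reject H₀: p-value < 0.0001 < α = 0.01. The linear relationship is significant at the 1% level.

Hypothesis test for the slope coefficient:

H₀: β₁ = 0 (no linear relationship)
H₁: β₁ ≠ 0 (linear relationship exists)

Test statistic: t = β̂₁ / SE(β̂₁) = 3.5338 / 0.1467 = 24.0886

With df = 13, the two-sided p-value for |t| = 24.0886 is <0.0001.

Decision rule: reject H₀ if p-value < α.
p-value < 0.0001 < α = 0.01 → reject H₀.

At α = 0.01 the data do provide convincing evidence of a nonzero slope.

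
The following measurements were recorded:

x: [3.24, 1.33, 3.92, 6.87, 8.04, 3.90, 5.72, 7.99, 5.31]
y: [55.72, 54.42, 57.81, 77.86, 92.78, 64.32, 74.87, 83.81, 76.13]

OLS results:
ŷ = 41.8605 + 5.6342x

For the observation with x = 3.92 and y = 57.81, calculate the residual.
Residual = -6.1366

The residual is the difference between the actual value and the predicted value:

Residual = y - ŷ

Step 1: Calculate predicted value
ŷ = 41.8605 + 5.6342 × 3.92
ŷ = 63.9466

Step 2: Calculate residual
Residual = 57.81 - 63.9466
Residual = -6.1366

Sign check: y < ŷ, so the point is below the line and the fit overestimates here.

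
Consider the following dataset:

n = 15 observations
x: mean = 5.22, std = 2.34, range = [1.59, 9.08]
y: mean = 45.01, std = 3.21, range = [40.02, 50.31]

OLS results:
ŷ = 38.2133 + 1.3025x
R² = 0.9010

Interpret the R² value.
The model explains 90.10% of the variance in y (R² = 0.9010), leaving 9.90% unexplained; the fit is strong.

The coefficient of determination R² is the fraction of the total variation in y that the fitted line accounts for.

Here R² = 0.9010:
- Explained: 90.10% of the variation in y
- Unexplained (residual): 100% − 90.10% = 9.90%
- Rule of thumb (below 0.3 weak; 0.3 to below 0.7 moderate; 0.7 and above strong) → strong

Note: R² never decreases when predictors are added, so it should not be used alone to compare models of different size.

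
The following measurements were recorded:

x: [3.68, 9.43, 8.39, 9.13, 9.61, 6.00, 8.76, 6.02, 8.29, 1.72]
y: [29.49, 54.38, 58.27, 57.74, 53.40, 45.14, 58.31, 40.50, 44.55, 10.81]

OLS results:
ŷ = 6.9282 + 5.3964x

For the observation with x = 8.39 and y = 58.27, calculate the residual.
Residual = 6.0660

The residual is the difference between the actual value and the predicted value:

Residual = y - ŷ

Step 1: Calculate predicted value
ŷ = 6.9282 + 5.3964 × 8.39
ŷ = 52.2040

Step 2: Calculate residual
Residual = 58.27 - 52.2040
Residual = 6.0660

The residual is positive, so the observed y = 58.27 sits above the regression line (the line underestimates it by 6.0660).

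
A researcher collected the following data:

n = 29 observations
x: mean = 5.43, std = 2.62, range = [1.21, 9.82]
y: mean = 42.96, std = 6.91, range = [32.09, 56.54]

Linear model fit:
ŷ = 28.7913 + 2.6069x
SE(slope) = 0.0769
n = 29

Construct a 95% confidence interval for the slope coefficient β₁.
The 95% CI for β₁ is (2.4491, 2.7647)

Confidence interval for the slope:

The 95% CI for β₁ is: β̂₁ ± t*(α/2, n-2) × SE(β̂₁)

Step 1: Find critical t-value
- Confidence level = 0.95
- Degrees of freedom = n - 2 = 29 - 2 = 27
- t*(α/2, 27) = 2.0518

Step 2: Calculate margin of error
Margin = 2.0518 × 0.0769 = 0.1578

Step 3: Construct interval
CI = 2.6069 ± 0.1578
CI = (2.4491, 2.7647)

Interpretation: intervals built this way capture the true β₁ in 95% of repeated samples; here the plausible range for the per-unit effect of x on y is 2.4491 to 2.7647.
Since 0 is outside the interval, a two-sided test at α = 0.05 would reject H₀: β₁ = 0.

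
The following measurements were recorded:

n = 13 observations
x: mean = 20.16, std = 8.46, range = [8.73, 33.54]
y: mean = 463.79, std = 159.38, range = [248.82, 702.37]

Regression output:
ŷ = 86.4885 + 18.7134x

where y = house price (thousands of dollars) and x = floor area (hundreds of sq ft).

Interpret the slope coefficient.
For each additional hundred sq ft of floor area, predicted house price increases by approximately 18.7134 thousand dollars.

The slope coefficient β₁ = 18.7134 represents the marginal effect of floor area on house price.

Interpretation:
- Floor area up by 1 hundred sq ft → predicted house price increases by 18.7134 thousand dollars
- The effect is assumed constant over the observed range of x (linearity)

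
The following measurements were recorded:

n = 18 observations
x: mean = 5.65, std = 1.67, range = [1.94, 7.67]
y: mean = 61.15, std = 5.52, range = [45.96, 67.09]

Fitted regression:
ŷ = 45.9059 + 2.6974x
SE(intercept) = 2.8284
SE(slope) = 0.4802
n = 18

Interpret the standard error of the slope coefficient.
SE(slope) = 0.4802 measures the uncertainty in the estimated slope. The coefficient is estimated precisely (SE/|β̂₁| = 17.8%).

SE(β̂₁) = 0.4802 says: if we drew many samples of n = 18 from the same population and refit each time, the fitted slopes would scatter with a standard deviation of roughly 0.4802 around the true β₁.

Relative precision:
- SE / |β̂₁| = 0.4802 / 2.6974 = 17.8%
- Rule of thumb (under 20%: precise; 20% to under 50%: moderately precise; 50% or more: imprecise) → precise

Link to interval estimation: a confidence interval for β₁ is β̂₁ ± t* × 0.4802, so SE sets the half-width per unit of t*.

What drives SE(β̂₁): larger n (here n = 18) → smaller SE.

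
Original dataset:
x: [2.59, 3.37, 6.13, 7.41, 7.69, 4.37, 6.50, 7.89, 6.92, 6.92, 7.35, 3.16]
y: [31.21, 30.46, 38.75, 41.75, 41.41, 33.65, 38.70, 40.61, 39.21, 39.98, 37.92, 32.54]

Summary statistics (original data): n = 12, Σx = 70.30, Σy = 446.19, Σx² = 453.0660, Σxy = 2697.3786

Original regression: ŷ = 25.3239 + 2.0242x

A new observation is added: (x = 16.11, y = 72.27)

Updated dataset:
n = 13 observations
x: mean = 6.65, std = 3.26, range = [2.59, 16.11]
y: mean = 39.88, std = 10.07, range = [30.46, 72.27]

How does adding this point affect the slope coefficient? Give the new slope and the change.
The slope changes from 2.0242 to 3.0056 (change of +0.9814, or +48.5%).

The new point has HIGH LEVERAGE: x = 16.11 is far from the original mean x̄ = 70.30/12 ≈ 5.86 (original range [2.59, 7.89]).

Step 1: Update the sums with the new point (n goes from 12 to 13)
Σx  = 70.30 + 16.11 = 86.41
Σy  = 446.19 + 72.27 = 518.46
Σx² = 453.0660 + 16.11² = 453.0660 + 259.5321 = 712.5981
Σxy = 2697.3786 + 16.11×72.27 = 2697.3786 + 1164.2697 = 3861.6483

Step 2: Recompute the slope with b₁ = (nΣxy − ΣxΣy) / (nΣx² − (Σx)²)
Numerator   = 13×3861.6483 − 86.41×518.46 = 50201.4279 − 44800.1286 = 5401.2993
Denominator = 13×712.5981 − 86.41² = 9263.7753 − 7466.6881 = 1797.0872
b₁(new) = 5401.2993 / 1797.0872 = 3.0056

(Same formula on the original sums: (12×2697.3786 − 70.30×446.19) / (12×453.0660 − 70.30²) = 1001.3862 / 494.7020 = 2.0242, matching the given fit.)

Step 3: Change in slope
Δβ₁ = 3.0056 − 2.0242 = +0.9814
Relative change = +0.9814 / 2.0242 × 100% = +48.5%
→ the slope increases when the point is added.

A high-leverage point only changes the slope if it is off the original line; here y = 72.27 is above the original trend, so the slope increases.
In practice: check such a point for data-entry or measurement error; refit with and without it and report both if conclusions differ.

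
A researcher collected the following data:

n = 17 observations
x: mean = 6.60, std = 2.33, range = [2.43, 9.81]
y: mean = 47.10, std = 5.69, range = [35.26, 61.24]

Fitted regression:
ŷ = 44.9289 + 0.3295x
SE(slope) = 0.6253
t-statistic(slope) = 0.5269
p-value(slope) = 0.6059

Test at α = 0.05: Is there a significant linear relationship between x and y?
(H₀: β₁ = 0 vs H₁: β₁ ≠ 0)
p-value = 0.6059 ≥ α = 0.05, so we fail to reject H₀. The relationship is not significant.

Hypothesis test for the slope coefficient:

H₀: β₁ = 0 (no linear relationship)
H₁: β₁ ≠ 0 (linear relationship exists)

Test statistic: t = β̂₁ / SE(β̂₁) = 0.3295 / 0.6253 = 0.5269

p = 0.6059: how often a slope estimate this far from 0 (in SE units) would arise by chance if β₁ were truly 0.

Decision rule: reject H₀ if p-value < α.
p-value = 0.6059 ≥ α = 0.05 → fail to reject H₀.

Conclusion: the linear association between x and y is not significant at the 5% level.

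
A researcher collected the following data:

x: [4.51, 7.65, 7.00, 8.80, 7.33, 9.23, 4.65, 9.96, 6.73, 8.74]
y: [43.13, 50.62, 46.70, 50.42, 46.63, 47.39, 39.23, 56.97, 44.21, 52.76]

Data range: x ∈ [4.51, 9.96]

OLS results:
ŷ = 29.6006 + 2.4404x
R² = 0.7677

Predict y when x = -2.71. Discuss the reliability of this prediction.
ŷ = 22.9871, but this is extrapolation (below the data range [4.51, 9.96]) and may be unreliable.

Prediction calculation:
ŷ = 29.6006 + 2.4404 × (-2.71)
ŷ = 22.9871

Reliability:
- Data range: x ∈ [4.51, 9.96]
- Prediction point: x = -2.71 is 7.22 units below the observed range → this is EXTRAPOLATION, not interpolation

Why that matters here:
- The linear relationship may not hold outside the observed range
- There are no observations near this x to validate the fitted line there
- The standard error of prediction grows with (x − x̄)², and x = -2.71 is far from x̄ = 7.46

A defensible statement: 'if the linear trend continued to x = -2.71, y would be about 22.9871' — the premise is untested.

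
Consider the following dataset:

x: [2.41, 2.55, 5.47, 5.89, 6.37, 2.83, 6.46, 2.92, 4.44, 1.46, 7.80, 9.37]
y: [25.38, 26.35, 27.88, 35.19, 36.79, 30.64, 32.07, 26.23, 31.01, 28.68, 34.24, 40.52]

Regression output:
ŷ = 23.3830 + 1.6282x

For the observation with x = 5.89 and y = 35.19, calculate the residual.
Residual = 2.2169

The residual is the difference between the actual value and the predicted value:

Residual = y - ŷ

Step 1: Calculate predicted value
ŷ = 23.3830 + 1.6282 × 5.89
ŷ = 32.9731

Step 2: Calculate residual
Residual = 35.19 - 32.9731
Residual = 2.2169

Interpretation: the model underestimates the actual value by 2.2169 at this point (positive residual → observation lies above the fitted line).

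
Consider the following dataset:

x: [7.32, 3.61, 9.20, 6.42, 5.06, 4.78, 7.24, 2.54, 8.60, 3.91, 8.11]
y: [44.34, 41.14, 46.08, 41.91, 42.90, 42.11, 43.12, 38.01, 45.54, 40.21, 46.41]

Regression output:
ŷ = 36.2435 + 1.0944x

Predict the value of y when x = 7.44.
ŷ = 44.3858

To predict y for x = 7.44, substitute into the regression equation:

ŷ = 36.2435 + 1.0944 × 7.44
ŷ = 36.2435 + 8.1423
ŷ = 44.3858

This is a point prediction; actual observations scatter around it by roughly the residual standard deviation.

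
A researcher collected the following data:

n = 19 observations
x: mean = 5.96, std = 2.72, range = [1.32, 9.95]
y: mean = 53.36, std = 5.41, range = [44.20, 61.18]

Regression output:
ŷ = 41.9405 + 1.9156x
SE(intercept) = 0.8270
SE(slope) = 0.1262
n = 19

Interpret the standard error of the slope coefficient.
SE(slope) = 0.1262 measures the uncertainty in the estimated slope. The coefficient is estimated precisely (SE/|β̂₁| = 6.6%).

What SE measures:
- The standard error quantifies the sampling variability of the coefficient estimate
- It is the estimated standard deviation of β̂₁ across hypothetical repeated samples of the same size
- Smaller SE → more precise estimate

Relative precision:
- SE / |β̂₁| = 0.1262 / 1.9156 = 6.6%
- Rule of thumb (under 20%: precise; 20% to under 50%: moderately precise; 50% or more: imprecise) → precise

Rough 95% range (±2 SE): 1.9156 ± 0.2524 → (1.6632, 2.1680).

What drives SE(β̂₁): wider spread of x values → smaller SE; more residual scatter → larger SE; larger n (here n = 19) → smaller SE.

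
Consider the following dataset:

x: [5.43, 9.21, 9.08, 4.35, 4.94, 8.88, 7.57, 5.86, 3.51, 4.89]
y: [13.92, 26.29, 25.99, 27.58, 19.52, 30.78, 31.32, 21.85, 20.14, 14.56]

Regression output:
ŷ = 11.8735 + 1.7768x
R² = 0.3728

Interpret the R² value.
R² = 0.3728 means 37.28% of the variation in y is explained by the linear relationship with x. This indicates a moderate fit.

R² (coefficient of determination) measures the proportion of variance in y explained by the regression model.

Here R² = 0.3728:
- Explained: 37.28% of the variation in y
- Unexplained (residual): 100% − 37.28% = 62.72%
- Rule of thumb (below 0.3 weak; 0.3 to below 0.7 moderate; 0.7 and above strong) → moderate

Note: R² says nothing about causation, and a high R² does not by itself mean the linear form is appropriate — check the residuals.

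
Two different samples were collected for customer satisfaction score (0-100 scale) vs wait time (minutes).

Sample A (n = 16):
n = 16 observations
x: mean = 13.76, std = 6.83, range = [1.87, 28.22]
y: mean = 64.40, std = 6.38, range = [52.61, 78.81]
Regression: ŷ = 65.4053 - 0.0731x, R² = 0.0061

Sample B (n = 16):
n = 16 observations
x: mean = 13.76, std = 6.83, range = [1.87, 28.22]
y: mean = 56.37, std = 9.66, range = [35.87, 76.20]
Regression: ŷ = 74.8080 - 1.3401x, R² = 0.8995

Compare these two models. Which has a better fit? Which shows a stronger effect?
Model B has the better fit (R² = 0.8995 vs 0.0061). Model B shows the stronger effect (|β₁| = 1.3401 vs 0.0731).

Model Comparison:

Goodness of fit (R²):
- Model A: R² = 0.0061 → 0.61% of variance in satisfaction score explained
- Model B: R² = 0.8995 → 89.95% of variance in satisfaction score explained
- 0.8995 > 0.0061 → Model B has the better fit

Effect size (slope magnitude):
- Model A: β₁ = -0.0731 → predicted satisfaction score falls 0.0731 points per additional minute of wait time
- Model B: β₁ = -1.3401 → predicted satisfaction score falls 1.3401 points per additional minute of wait time
- |-0.0731| < |-1.3401| → Model B shows the stronger marginal effect

Notes:
- The two samples could reflect different populations, time periods, or measurement quality.
- R² measures how tightly points cluster around the line; β₁ measures how steep the line is — they answer different questions.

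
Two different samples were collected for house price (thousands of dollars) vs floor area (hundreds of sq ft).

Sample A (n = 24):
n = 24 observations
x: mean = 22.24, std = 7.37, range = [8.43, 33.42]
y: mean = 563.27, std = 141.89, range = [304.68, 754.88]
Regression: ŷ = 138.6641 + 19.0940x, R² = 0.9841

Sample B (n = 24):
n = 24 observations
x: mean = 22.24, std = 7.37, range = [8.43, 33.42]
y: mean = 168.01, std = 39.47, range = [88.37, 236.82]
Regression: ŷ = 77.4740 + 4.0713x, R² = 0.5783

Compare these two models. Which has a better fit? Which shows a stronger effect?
Model A has the better fit (R² = 0.9841 vs 0.5783). Model A shows the stronger effect (|β₁| = 19.0940 vs 4.0713).

Model Comparison:

Goodness of fit (R²):
- Model A: R² = 0.9841 → 98.41% of variance in house price explained
- Model B: R² = 0.5783 → 57.83% of variance in house price explained
- 0.9841 > 0.5783 → Model A has the better fit

Which has the larger per-hundred sq ft effect? (|β₁|)
- Model A: β₁ = 19.0940 → predicted house price rises 19.0940 thousand dollars per additional hundred sq ft of floor area
- Model B: β₁ = 4.0713 → predicted house price rises 4.0713 thousand dollars per additional hundred sq ft of floor area
- |19.0940| > |4.0713| → Model A shows the stronger marginal effect

Notes:
- The two samples could reflect different populations, time periods, or measurement quality.
- A better fit (higher R²) doesn't necessarily mean a more important relationship.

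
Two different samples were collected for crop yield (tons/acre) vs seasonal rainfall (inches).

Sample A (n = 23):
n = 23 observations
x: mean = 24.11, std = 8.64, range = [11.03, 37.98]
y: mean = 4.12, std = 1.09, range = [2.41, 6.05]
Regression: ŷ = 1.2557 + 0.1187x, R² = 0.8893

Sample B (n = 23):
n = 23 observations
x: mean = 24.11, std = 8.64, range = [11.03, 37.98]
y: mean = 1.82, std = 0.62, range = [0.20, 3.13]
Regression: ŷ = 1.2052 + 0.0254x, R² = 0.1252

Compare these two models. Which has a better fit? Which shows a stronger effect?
Model A has the better fit (R² = 0.8893 vs 0.1252). Model A shows the stronger effect (|β₁| = 0.1187 vs 0.0254).

Model Comparison:

Fit — compare R²:
- Model A: R² = 0.8893 → 88.93% of variance in crop yield explained
- Model B: R² = 0.1252 → 12.52% of variance in crop yield explained
- 0.8893 > 0.1252 → Model A has the better fit

Which has the larger per-inch effect? (|β₁|)
- Model A: β₁ = 0.1187 → predicted crop yield rises 0.1187 tons/acre per additional inch of rainfall
- Model B: β₁ = 0.0254 → predicted crop yield rises 0.0254 tons/acre per additional inch of rainfall
- |0.1187| > |0.0254| → Model A shows the stronger marginal effect

Note: R² measures how tightly points cluster around the line; β₁ measures how steep the line is — they answer different questions.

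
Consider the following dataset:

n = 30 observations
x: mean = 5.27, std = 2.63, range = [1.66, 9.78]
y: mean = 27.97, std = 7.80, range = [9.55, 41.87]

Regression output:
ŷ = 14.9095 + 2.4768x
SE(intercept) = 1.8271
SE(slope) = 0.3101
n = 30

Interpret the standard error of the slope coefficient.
SE(β̂₁) = 0.3101 is the estimated standard deviation of the slope estimate across repeated samples; relative to β̂₁ = 2.4768 that is 12.5%, a precise estimate.

SE(β̂₁) = s / √Sxx, where s is the residual standard deviation and Sxx = Σ(x − x̄)². It is the yardstick for how far β̂₁ = 2.4768 could plausibly be from the true slope.

Relative precision:
- SE / |β̂₁| = 0.3101 / 2.4768 = 12.5%
- Rule of thumb (under 20%: precise; 20% to under 50%: moderately precise; 50% or more: imprecise) → precise

Rough 95% range (±2 SE): 2.4768 ± 0.6202 → (1.8566, 3.0970).

What drives SE(β̂₁): more residual scatter → larger SE; larger n (here n = 30) → smaller SE.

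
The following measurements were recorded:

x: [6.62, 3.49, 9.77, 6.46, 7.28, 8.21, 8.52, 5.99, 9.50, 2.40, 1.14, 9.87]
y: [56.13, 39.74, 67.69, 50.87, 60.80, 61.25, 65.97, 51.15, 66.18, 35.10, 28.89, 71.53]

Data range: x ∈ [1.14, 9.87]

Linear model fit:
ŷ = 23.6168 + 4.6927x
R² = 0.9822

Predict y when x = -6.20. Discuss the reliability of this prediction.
ŷ = -5.4779 (extrapolation — x = -6.20 lies outside [1.14, 9.87], so reliability is low).

Prediction calculation:
ŷ = 23.6168 + 4.6927 × (-6.20)
ŷ = -5.4779

Reliability:
- Data range: x ∈ [1.14, 9.87]
- Prediction point: x = -6.20 is 7.34 units below the observed range → this is EXTRAPOLATION, not interpolation

Why that matters here:
- Real relationships often flatten, saturate, or turn nonlinear at extremes
- There are no observations near this x to validate the fitted line there

A defensible statement: 'if the linear trend continued to x = -6.20, y would be about -5.4779' — the premise is untested.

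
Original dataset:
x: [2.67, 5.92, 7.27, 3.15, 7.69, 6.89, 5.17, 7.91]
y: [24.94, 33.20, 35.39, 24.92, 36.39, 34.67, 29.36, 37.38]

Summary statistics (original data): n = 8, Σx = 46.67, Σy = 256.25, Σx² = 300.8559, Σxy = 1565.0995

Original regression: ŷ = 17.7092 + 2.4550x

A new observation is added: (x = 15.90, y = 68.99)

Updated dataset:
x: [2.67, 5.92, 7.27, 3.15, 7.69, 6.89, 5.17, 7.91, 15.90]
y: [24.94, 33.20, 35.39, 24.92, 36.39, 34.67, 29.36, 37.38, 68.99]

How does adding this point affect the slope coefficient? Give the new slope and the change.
The slope changes from 2.4550 to 3.3784 (change of +0.9234, or +37.6%).

The new point has HIGH LEVERAGE: x = 15.90 is far from the original mean x̄ = 46.67/8 ≈ 5.83 (original range [2.67, 7.91]).

Step 1: Update the sums with the new point (n goes from 8 to 9)
Σx  = 46.67 + 15.90 = 62.57
Σy  = 256.25 + 68.99 = 325.24
Σx² = 300.8559 + 15.90² = 300.8559 + 252.8100 = 553.6659
Σxy = 1565.0995 + 15.90×68.99 = 1565.0995 + 1096.9410 = 2662.0405

Step 2: Recompute the slope with b₁ = (nΣxy − ΣxΣy) / (nΣx² − (Σx)²)
Numerator   = 9×2662.0405 − 62.57×325.24 = 23958.3645 − 20350.2668 = 3608.0977
Denominator = 9×553.6659 − 62.57² = 4982.9931 − 3915.0049 = 1067.9882
b₁(new) = 3608.0977 / 1067.9882 = 3.3784

(Same formula on the original sums: (8×1565.0995 − 46.67×256.25) / (8×300.8559 − 46.67²) = 561.6085 / 228.7583 = 2.4550, matching the given fit.)

Step 3: Change in slope
Δβ₁ = 3.3784 − 2.4550 = +0.9234
Relative change = +0.9234 / 2.4550 × 100% = +37.6%
→ the slope increases when the point is added.

A high-leverage point only changes the slope if it is off the original line; here y = 68.99 is above the original trend, so the slope increases.
In practice: check such a point for data-entry or measurement error.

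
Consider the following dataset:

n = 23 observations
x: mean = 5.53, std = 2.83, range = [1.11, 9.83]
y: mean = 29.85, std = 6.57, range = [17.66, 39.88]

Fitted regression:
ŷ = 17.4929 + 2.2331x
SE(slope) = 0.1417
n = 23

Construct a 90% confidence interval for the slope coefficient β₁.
The 90% CI for β₁ is (1.9893, 2.4769)

Confidence interval for the slope:

The 90% CI for β₁ is: β̂₁ ± t*(α/2, n-2) × SE(β̂₁)

Step 1: Find critical t-value
- Confidence level = 0.9
- Degrees of freedom = n - 2 = 23 - 2 = 21
- t*(α/2, 21) = 1.7207

Step 2: Calculate margin of error
Margin = 1.7207 × 0.1417 = 0.2438

Step 3: Construct interval
CI = 2.2331 ± 0.2438
CI = (1.9893, 2.4769)

Interpretation: We are 90% confident that the true slope β₁ lies between 1.9893 and 2.4769.
The interval does not include 0, suggesting a significant linear relationship.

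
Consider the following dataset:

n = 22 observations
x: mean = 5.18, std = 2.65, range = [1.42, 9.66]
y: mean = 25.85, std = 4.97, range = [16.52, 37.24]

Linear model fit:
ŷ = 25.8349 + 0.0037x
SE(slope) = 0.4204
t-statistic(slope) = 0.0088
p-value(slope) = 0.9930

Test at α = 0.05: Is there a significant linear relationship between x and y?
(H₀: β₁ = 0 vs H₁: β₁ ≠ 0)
Since p-value = 0.9930 ≥ α = 0.05, fail to reject H₀ — the slope is not significantly different from 0.

Hypothesis test for the slope coefficient:

H₀: β₁ = 0 (no linear relationship)
H₁: β₁ ≠ 0 (linear relationship exists)

Test statistic: t = β̂₁ / SE(β̂₁) = 0.0037 / 0.4204 = 0.0088

The p-value (0.9930) is the probability, under H₀, of a t-statistic at least as extreme as |t| = 0.0088 (two-sided, df = n − 2 = 20).

Decision rule: reject H₀ if p-value < α.
p-value = 0.9930 ≥ α = 0.05 → fail to reject H₀.

Conclusion: the linear association between x and y is not significant at the 5% level.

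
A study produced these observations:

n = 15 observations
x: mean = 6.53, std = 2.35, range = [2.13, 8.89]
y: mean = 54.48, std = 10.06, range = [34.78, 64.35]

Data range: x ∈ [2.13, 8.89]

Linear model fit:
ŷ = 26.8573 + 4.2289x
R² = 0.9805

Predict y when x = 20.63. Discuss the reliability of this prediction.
ŷ = 114.0995, but this is extrapolation (above the data range [2.13, 8.89]) and may be unreliable.

Prediction calculation:
ŷ = 26.8573 + 4.2289 × 20.63
ŷ = 114.0995

Reliability:
- Data range: x ∈ [2.13, 8.89]
- Prediction point: x = 20.63 is 11.74 units above the observed range → this is EXTRAPOLATION, not interpolation

Why that matters here:
- R² describes fit only over the sampled x values; it says nothing about behaviour beyond them
- There are no observations near this x to validate the fitted line there
- The linear relationship may not hold outside the observed range

The R² = 0.9805 only validates the fit within [2.13, 8.89]; treat ŷ = 114.0995 with caution.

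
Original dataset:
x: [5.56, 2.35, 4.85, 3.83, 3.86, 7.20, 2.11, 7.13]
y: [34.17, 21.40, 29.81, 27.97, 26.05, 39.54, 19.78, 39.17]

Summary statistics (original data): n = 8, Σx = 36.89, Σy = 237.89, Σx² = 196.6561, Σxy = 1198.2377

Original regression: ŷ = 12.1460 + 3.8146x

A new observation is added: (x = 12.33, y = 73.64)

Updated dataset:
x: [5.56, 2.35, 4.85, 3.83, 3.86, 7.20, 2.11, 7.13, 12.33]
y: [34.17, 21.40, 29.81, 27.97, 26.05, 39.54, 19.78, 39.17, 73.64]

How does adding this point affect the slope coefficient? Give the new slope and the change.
The slope changes from 3.8146 to 5.0624 (change of +1.2478, or +32.7%).

x = 12.33 lies well outside the original x-range [2.11, 7.20] (x̄ ≈ 4.61), so this observation has high leverage and can move the slope substantially.

Step 1: Update the sums with the new point (n goes from 8 to 9)
Σx  = 36.89 + 12.33 = 49.22
Σy  = 237.89 + 73.64 = 311.53
Σx² = 196.6561 + 12.33² = 196.6561 + 152.0289 = 348.6850
Σxy = 1198.2377 + 12.33×73.64 = 1198.2377 + 907.9812 = 2106.2189

Step 2: Recompute the slope with b₁ = (nΣxy − ΣxΣy) / (nΣx² − (Σx)²)
Numerator   = 9×2106.2189 − 49.22×311.53 = 18955.9701 − 15333.5066 = 3622.4635
Denominator = 9×348.6850 − 49.22² = 3138.1650 − 2422.6084 = 715.5566
b₁(new) = 3622.4635 / 715.5566 = 5.0624

(Same formula on the original sums: (8×1198.2377 − 36.89×237.89) / (8×196.6561 − 36.89²) = 810.1395 / 212.3767 = 3.8146, matching the given fit.)

Step 3: Change in slope
Δβ₁ = 5.0624 − 3.8146 = +1.2478
Relative change = +1.2478 / 3.8146 × 100% = +32.7%
→ the slope increases when the point is added.

Because the point sits above the extension of the original line at a high-leverage x, it tilts the fit up.
In practice: investigate whether it comes from the same population as the rest of the sample.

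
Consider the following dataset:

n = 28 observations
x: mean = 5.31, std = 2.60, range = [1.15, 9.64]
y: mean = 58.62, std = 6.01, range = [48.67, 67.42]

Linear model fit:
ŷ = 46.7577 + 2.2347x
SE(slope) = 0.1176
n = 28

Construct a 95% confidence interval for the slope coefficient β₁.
The 95% CI for β₁ is (1.9930, 2.4764)

Confidence interval for the slope:

The 95% CI for β₁ is: β̂₁ ± t*(α/2, n-2) × SE(β̂₁)

Step 1: Find critical t-value
- Confidence level = 0.95
- Degrees of freedom = n - 2 = 28 - 2 = 26
- t*(α/2, 26) = 2.0555

Step 2: Calculate margin of error
Margin = 2.0555 × 0.1176 = 0.2417

Step 3: Construct interval
CI = 2.2347 ± 0.2417
CI = (1.9930, 2.4764)

Interpretation: each one-unit increase in x is associated with a change in mean y of between 1.9930 and 2.4764, with 95% confidence.
Since 0 is outside the interval, a two-sided test at α = 0.05 would reject H₀: β₁ = 0.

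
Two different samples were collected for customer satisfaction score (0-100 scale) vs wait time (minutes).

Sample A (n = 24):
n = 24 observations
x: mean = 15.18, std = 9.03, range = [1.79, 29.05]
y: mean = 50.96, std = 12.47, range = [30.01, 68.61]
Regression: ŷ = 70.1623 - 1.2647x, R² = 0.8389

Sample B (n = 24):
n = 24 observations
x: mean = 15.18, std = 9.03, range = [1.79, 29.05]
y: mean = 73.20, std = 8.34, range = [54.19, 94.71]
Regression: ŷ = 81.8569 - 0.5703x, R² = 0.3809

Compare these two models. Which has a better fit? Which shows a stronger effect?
Model A has the better fit (R² = 0.8389 vs 0.3809). Model A shows the stronger effect (|β₁| = 1.2647 vs 0.5703).

Model Comparison:

Which explains more variance? (R²)
- Model A: R² = 0.8389 → 83.89% of variance in satisfaction score explained
- Model B: R² = 0.3809 → 38.09% of variance in satisfaction score explained
- 0.8389 > 0.3809 → Model A has the better fit

Effect size (slope magnitude):
- Model A: β₁ = -1.2647 → predicted satisfaction score falls 1.2647 points per additional minute of wait time
- Model B: β₁ = -0.5703 → predicted satisfaction score falls 0.5703 points per additional minute of wait time
- |-1.2647| > |-0.5703| → Model A shows the stronger marginal effect

Note: A better fit (higher R²) doesn't necessarily mean a more important relationship.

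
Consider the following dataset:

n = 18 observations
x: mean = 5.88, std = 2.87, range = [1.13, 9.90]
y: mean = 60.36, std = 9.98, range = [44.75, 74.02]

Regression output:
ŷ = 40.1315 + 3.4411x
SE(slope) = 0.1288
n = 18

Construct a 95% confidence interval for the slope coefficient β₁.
The 95% CI for β₁ is (3.1681, 3.7141)

Confidence interval for the slope:

The 95% CI for β₁ is: β̂₁ ± t*(α/2, n-2) × SE(β̂₁)

Step 1: Find critical t-value
- Confidence level = 0.95
- Degrees of freedom = n - 2 = 18 - 2 = 16
- t*(α/2, 16) = 2.1199

Step 2: Calculate margin of error
Margin = 2.1199 × 0.1288 = 0.2730

Step 3: Construct interval
CI = 3.4411 ± 0.2730
CI = (3.1681, 3.7141)

Interpretation: each one-unit increase in x is associated with a change in mean y of between 3.1681 and 3.7141, with 95% confidence.
Both endpoints are positive, so the data support a genuinely positive slope at this confidence level.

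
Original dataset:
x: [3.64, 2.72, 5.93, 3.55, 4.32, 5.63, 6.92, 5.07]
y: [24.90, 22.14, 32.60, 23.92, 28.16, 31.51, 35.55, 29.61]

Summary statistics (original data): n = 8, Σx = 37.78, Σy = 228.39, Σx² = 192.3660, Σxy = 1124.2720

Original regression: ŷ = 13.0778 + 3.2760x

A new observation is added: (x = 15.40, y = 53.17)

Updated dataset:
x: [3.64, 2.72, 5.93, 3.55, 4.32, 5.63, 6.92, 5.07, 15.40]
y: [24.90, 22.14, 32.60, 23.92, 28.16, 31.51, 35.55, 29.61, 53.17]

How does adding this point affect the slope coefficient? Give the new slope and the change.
Adding the point moves β₁ from 3.2760 to 2.4233, i.e. it decreases by 0.8527 (-26.0%).

The new point has HIGH LEVERAGE: x = 15.40 is far from the original mean x̄ = 37.78/8 ≈ 4.72 (original range [2.72, 6.92]).

Step 1: Update the sums with the new point (n goes from 8 to 9)
Σx  = 37.78 + 15.40 = 53.18
Σy  = 228.39 + 53.17 = 281.56
Σx² = 192.3660 + 15.40² = 192.3660 + 237.1600 = 429.5260
Σxy = 1124.2720 + 15.40×53.17 = 1124.2720 + 818.8180 = 1943.0900

Step 2: Recompute the slope with b₁ = (nΣxy − ΣxΣy) / (nΣx² − (Σx)²)
Numerator   = 9×1943.0900 − 53.18×281.56 = 17487.8100 − 14973.3608 = 2514.4492
Denominator = 9×429.5260 − 53.18² = 3865.7340 − 2828.1124 = 1037.6216
b₁(new) = 2514.4492 / 1037.6216 = 2.4233

(Same formula on the original sums: (8×1124.2720 − 37.78×228.39) / (8×192.3660 − 37.78²) = 365.6018 / 111.5996 = 3.2760, matching the given fit.)

Step 3: Change in slope
Δβ₁ = 2.4233 − 3.2760 = -0.8527
Relative change = -0.8527 / 3.2760 × 100% = -26.0%
→ the slope decreases when the point is added.

A high-leverage point only changes the slope if it is off the original line; here y = 53.17 is below the original trend, so the slope decreases.
In practice: refit with and without it and report both if conclusions differ.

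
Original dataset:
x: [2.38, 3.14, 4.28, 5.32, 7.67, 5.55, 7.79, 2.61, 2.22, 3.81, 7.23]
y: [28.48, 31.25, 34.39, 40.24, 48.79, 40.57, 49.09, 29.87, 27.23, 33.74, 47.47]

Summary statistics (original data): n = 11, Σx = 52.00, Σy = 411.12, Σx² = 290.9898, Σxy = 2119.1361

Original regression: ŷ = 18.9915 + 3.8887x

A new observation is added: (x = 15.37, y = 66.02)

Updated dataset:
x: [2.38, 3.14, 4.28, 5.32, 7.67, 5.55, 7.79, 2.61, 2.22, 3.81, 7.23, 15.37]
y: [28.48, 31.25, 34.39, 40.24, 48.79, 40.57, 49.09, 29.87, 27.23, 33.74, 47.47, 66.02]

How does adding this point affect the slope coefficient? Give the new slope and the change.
New slope β₁ = 3.0545 versus 3.8887 before: a change of -0.8342 (-21.5%).

The new point has HIGH LEVERAGE: x = 15.37 is far from the original mean x̄ = 52.00/11 ≈ 4.73 (original range [2.22, 7.79]).

Step 1: Update the sums with the new point (n goes from 11 to 12)
Σx  = 52.00 + 15.37 = 67.37
Σy  = 411.12 + 66.02 = 477.14
Σx² = 290.9898 + 15.37² = 290.9898 + 236.2369 = 527.2267
Σxy = 2119.1361 + 15.37×66.02 = 2119.1361 + 1014.7274 = 3133.8635

Step 2: Recompute the slope with b₁ = (nΣxy − ΣxΣy) / (nΣx² − (Σx)²)
Numerator   = 12×3133.8635 − 67.37×477.14 = 37606.3620 − 32144.9218 = 5461.4402
Denominator = 12×527.2267 − 67.37² = 6326.7204 − 4538.7169 = 1788.0035
b₁(new) = 5461.4402 / 1788.0035 = 3.0545

(Same formula on the original sums: (11×2119.1361 − 52.00×411.12) / (11×290.9898 − 52.00²) = 1932.2571 / 496.8878 = 3.8887, matching the given fit.)

Step 3: Change in slope
Δβ₁ = 3.0545 − 3.8887 = -0.8342
Relative change = -0.8342 / 3.8887 × 100% = -21.5%
→ the slope decreases when the point is added.

Because the point sits below the extension of the original line at a high-leverage x, it tilts the fit down.
In practice: refit with and without it and report both if conclusions differ; check such a point for data-entry or measurement error.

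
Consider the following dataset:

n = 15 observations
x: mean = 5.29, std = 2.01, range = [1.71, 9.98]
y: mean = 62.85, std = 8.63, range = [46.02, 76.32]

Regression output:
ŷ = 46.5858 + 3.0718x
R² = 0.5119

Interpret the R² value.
About 51.19% of the variability in y is accounted for by the regression on x (R² = 0.5119) — a moderate linear fit.

R² = 1 − SS_res/SS_tot compares the residual scatter to the total scatter of y about its mean.

Here R² = 0.5119:
- Explained: 51.19% of the variation in y
- Unexplained (residual): 100% − 51.19% = 48.81%
- Rule of thumb (below 0.3 weak; 0.3 to below 0.7 moderate; 0.7 and above strong) → moderate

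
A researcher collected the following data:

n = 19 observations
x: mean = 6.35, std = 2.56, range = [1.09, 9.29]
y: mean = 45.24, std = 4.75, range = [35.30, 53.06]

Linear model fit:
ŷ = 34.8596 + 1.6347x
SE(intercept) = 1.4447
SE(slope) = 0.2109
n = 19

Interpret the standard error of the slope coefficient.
SE(β̂₁) = 0.2109 is the estimated standard deviation of the slope estimate across repeated samples; relative to β̂₁ = 1.6347 that is 12.9%, a precise estimate.

SE(β̂₁) = s / √Sxx, where s is the residual standard deviation and Sxx = Σ(x − x̄)². It is the yardstick for how far β̂₁ = 1.6347 could plausibly be from the true slope.

Relative precision:
- SE / |β̂₁| = 0.2109 / 1.6347 = 12.9%
- Rule of thumb (under 20%: precise; 20% to under 50%: moderately precise; 50% or more: imprecise) → precise

Rough 95% range (±2 SE): 1.6347 ± 0.4218 → (1.2129, 2.0565).

What drives SE(β̂₁): more residual scatter → larger SE; wider spread of x values → smaller SE.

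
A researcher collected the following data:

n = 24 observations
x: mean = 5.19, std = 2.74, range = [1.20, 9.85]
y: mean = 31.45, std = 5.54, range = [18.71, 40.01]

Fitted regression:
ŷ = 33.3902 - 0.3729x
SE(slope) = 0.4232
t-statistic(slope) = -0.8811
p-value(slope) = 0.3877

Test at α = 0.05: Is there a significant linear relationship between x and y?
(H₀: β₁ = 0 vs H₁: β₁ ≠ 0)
Fail to reject H₀: p-value = 0.3877 ≥ α = 0.05. The linear relationship is not significant at the 5% level.

Hypothesis test for the slope coefficient:

H₀: β₁ = 0 (no linear relationship)
H₁: β₁ ≠ 0 (linear relationship exists)

Test statistic: t = β̂₁ / SE(β̂₁) = -0.3729 / 0.4232 = -0.8811

p = 0.3877: how often a slope estimate this far from 0 (in SE units) would arise by chance if β₁ were truly 0.

Decision rule: reject H₀ if p-value < α.
p-value = 0.3877 ≥ α = 0.05 → fail to reject H₀.

Conclusion: the linear association between x and y is not significant at the 5% level.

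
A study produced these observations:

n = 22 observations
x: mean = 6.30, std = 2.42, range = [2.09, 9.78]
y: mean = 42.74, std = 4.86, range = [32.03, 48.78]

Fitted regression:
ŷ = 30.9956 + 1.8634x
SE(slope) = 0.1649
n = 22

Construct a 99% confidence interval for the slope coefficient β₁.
The 99% CI for β₁ is (1.3942, 2.3326)

Confidence interval for the slope:

The 99% CI for β₁ is: β̂₁ ± t*(α/2, n-2) × SE(β̂₁)

Step 1: Find critical t-value
- Confidence level = 0.99
- Degrees of freedom = n - 2 = 22 - 2 = 20
- t*(α/2, 20) = 2.8453

Step 2: Calculate margin of error
Margin = 2.8453 × 0.1649 = 0.4692

Step 3: Construct interval
CI = 1.8634 ± 0.4692
CI = (1.3942, 2.3326)

Interpretation: each one-unit increase in x is associated with a change in mean y of between 1.3942 and 2.3326, with 99% confidence.
Since 0 is outside the interval, a two-sided test at α = 0.01 would reject H₀: β₁ = 0.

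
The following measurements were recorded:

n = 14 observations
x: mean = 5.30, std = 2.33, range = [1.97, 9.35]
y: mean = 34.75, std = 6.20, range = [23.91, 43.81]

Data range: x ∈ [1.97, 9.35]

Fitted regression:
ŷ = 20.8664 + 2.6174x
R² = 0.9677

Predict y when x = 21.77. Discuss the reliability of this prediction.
ŷ = 77.8472 (extrapolation — x = 21.77 lies outside [1.97, 9.35], so reliability is low).

Prediction calculation:
ŷ = 20.8664 + 2.6174 × 21.77
ŷ = 77.8472

Reliability:
- Data range: x ∈ [1.97, 9.35]
- Prediction point: x = 21.77 is 12.42 units above the observed range → this is EXTRAPOLATION, not interpolation

Why that matters here:
- The standard error of prediction grows with (x − x̄)², and x = 21.77 is far from x̄ = 5.30
- Real relationships often flatten, saturate, or turn nonlinear at extremes

The R² = 0.9677 only validates the fit within [1.97, 9.35]; treat ŷ = 77.8472 with caution.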